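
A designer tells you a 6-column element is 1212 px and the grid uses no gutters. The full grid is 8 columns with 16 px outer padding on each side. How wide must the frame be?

1648 px

6c = 1212 → c = 202 px.
Frame = 2·16 + 8·202 = 32 + 1616 = 1648 px.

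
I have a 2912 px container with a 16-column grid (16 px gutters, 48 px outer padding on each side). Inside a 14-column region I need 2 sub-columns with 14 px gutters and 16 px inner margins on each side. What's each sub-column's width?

Subtract both margins: 2912 − 2·48 = 2816 px.
Subtracting 15 gutters of 16 leaves 2576 for 16 columns, so c = 161 px.
14-column span = 14·161 + 13·16 = 2462 px.
Inner content = 2462 − 2·16 = 2430 px.
2d + 1·14 = 2430 → 2d = 2416 → d = 1208 px.

1208 px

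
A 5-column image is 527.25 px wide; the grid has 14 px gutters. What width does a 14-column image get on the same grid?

Subtracting 4 gutters of 14 leaves 471.25 for 5 columns, so c = 94.25 px.
Span of 14: 14·94.25 + 13·14 = 1319.5 + 182 = 1501.5 px.

1501.5 px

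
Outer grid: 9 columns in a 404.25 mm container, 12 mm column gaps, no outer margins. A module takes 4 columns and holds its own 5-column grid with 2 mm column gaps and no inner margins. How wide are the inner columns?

33 mm

9 columns + 8 column gaps: 9c + 8·12 = 404.25.
9c = 404.25 − 96 = 308.25, so c = 34.25 mm.
4 columns plus 3 column gaps: 137 + 36 = 173 mm.
5d + 4·2 = 173 → 5d = 165 → d = 33 mm.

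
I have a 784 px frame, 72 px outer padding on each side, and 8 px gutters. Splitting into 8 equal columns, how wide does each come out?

Content width = 784 − 2·72 = 640 px.
Subtracting 7 gutters of 8 leaves 584 for 8 columns, so c = 73 px.

73 px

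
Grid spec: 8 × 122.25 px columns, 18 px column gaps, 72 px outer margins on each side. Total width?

Adding margins, columns and gutters: 144 + 978 + 126 = 1248 px.

1248 px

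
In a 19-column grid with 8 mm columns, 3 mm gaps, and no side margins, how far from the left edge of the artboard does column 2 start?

Each column+gutter stride is 11 mm; with no margin, 1 of them is 11 mm.

11 mm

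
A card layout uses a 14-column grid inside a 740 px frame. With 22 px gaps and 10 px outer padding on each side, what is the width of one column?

Take off 20 px of margins, leaving 720 px.
14c + 13·22 = 720 → 14c = 434 → c = 31 px.

31 px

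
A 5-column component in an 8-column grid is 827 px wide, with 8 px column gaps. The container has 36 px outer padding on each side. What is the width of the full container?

1400 px

827 − 4·8 = 795; ÷5 gives c = 159 px.
Total width: 2·36 + 8·159 + 7·8 = 1400 px.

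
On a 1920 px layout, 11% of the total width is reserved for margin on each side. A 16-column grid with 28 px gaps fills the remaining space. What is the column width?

67.35 px

Each margin = 11% of 1920 = 211.2 px; content = 1920 − 2·211.2 = 1497.6 px.
16 columns + 15 gaps: 16c + 15·28 = 1497.6.
16c = 1497.6 − 420 = 1077.6, so c = 67.35 px.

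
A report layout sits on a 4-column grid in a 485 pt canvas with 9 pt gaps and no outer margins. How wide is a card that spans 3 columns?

361.5 pt

4c + 3·9 = 485 → 4c = 458 → c = 114.5 pt.
Span of 3: 3·114.5 + 2·9 = 343.5 + 18 = 361.5 pt.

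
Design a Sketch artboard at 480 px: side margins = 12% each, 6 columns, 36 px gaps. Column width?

480 × (1 − 2·12%) = 480 × 76% = 364.8 px for the columns.
364.8 − 5·36 = 184.8; ÷6 gives c = 30.8 px.

30.8 px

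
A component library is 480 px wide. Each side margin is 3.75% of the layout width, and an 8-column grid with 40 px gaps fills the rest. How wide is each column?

20.5 px

Each margin = 3.75% of 480 = 18 px; content = 480 − 2·18 = 444 px.
444 − 7·40 = 164; ÷8 gives c = 20.5 px.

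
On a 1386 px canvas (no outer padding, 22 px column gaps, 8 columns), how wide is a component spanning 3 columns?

506 px

1386 − 7·22 = 1232; ÷8 gives c = 154 px.
Span of 3: 3·154 + 2·22 = 462 + 44 = 506 px.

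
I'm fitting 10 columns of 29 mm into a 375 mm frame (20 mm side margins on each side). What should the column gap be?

5 mm

Inside the margins: 375 − 40 = 335 mm.
Columns use 290 mm, leaving 45 mm across 9 column gaps = 5 mm each.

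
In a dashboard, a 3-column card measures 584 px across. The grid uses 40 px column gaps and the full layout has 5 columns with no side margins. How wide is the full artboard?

1000 px

584 − 2·40 = 504; ÷3 gives c = 168 px.
Summing: 840 + 160 = 1000 px.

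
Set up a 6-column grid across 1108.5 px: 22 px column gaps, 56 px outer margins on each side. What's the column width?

147.75 px

Inside the margins: 1108.5 − 112 = 996.5 px.
6 columns + 5 column gaps: 6c + 5·22 = 996.5.
6c = 996.5 − 110 = 886.5, so c = 147.75 px.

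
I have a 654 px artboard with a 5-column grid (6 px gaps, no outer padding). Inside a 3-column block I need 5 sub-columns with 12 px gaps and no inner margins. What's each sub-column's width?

68.4 px

5c + 4·6 = 654 → 5c = 630 → c = 126 px.
Span of 3: 3·126 + 2·6 = 378 + 12 = 390 px.
390 − 4·12 = 342; ÷5 gives d = 68.4 px.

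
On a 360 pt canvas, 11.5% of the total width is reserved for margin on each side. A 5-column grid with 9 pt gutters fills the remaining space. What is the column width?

360 × (1 − 2·11.5%) = 360 × 77% = 277.2 pt for the columns.
5 columns + 4 gutters: 5c + 4·9 = 277.2.
5c = 277.2 − 36 = 241.2, so c = 48.24 pt.

48.24 pt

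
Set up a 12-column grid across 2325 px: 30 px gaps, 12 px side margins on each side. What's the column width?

Content width = 2325 − 2·12 = 2301 px.
12c + 11·30 = 2301 → 12c = 1971 → c = 164.25 px.

164.25 px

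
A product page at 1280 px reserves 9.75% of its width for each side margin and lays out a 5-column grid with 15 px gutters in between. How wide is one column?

194.08 px

1280 × (1 − 2·9.75%) = 1280 × 80.5% = 1030.4 px for the columns.
5c + 4·15 = 1030.4 → 5c = 970.4 → c = 194.08 px.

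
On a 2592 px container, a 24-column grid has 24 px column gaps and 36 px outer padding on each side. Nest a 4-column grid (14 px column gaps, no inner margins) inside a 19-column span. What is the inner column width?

487 px

Outer content = 2592 − 2·36 = 2520 px.
24 columns + 23 column gaps: 24c + 23·24 = 2520.
24c = 2520 − 552 = 1968, so c = 82 px.
19-column span = 19·82 + 18·24 = 1990 px.
Subtracting 3 column gaps of 14 leaves 1948 for 4 columns, so d = 487 px.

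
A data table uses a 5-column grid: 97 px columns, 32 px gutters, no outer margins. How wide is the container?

613 px

Summing: 485 + 128 = 613 px.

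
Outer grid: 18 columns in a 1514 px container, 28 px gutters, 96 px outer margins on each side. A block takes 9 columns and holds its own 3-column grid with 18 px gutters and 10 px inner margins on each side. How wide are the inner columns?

Subtract both margins: 1514 − 2·96 = 1322 px.
18 columns + 17 gutters: 18c + 17·28 = 1322.
18c = 1322 − 476 = 846, so c = 47 px.
9 columns plus 8 gutters: 423 + 224 = 647 px.
Inner content = 647 − 2·10 = 627 px.
Subtracting 2 gutters of 18 leaves 591 for 3 columns, so d = 197 px.

197 px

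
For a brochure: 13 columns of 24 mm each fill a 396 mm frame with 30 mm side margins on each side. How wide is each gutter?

Subtract both margins: 396 − 2·30 = 336 mm.
13 columns take 13·24 = 312 mm; remaining 24 splits into 12 gutters.
g = 24 / 12 = 2 mm.

2 mm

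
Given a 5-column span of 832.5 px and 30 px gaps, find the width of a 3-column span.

832.5 − 4·30 = 712.5; ÷5 gives c = 142.5 px.
3 columns plus 2 gaps: 427.5 + 60 = 487.5 px.

487.5 px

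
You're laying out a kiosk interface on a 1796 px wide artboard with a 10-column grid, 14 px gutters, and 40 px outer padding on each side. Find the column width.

159 px

Content width = 1796 − 2·40 = 1716 px.
10 columns + 9 gutters: 10c + 9·14 = 1716.
10c = 1716 − 126 = 1590, so c = 159 px.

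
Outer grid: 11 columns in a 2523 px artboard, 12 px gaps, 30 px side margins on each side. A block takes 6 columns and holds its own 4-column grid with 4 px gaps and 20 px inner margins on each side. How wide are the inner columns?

321.5 px

Inside the margins: 2523 − 60 = 2463 px.
Subtracting 10 gaps of 12 leaves 2343 for 11 columns, so c = 213 px.
6 columns plus 5 gaps: 1278 + 60 = 1338 px.
Inner content = 1338 − 2·20 = 1298 px.
Subtracting 3 gaps of 4 leaves 1286 for 4 columns, so d = 321.5 px.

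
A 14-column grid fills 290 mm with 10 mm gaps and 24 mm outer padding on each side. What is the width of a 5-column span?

80 mm

Take off 48 mm of margins, leaving 242 mm.
242 − 13·10 = 112; ÷14 gives c = 8 mm.
Span of 5: 5·8 + 4·10 = 40 + 40 = 80 mm.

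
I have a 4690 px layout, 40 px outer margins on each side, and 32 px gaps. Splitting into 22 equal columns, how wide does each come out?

179 px

Content width = 4690 − 2·40 = 4610 px.
Subtracting 21 gaps of 32 leaves 3938 for 22 columns, so c = 179 px.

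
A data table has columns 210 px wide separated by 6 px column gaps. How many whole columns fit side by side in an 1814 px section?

8 columns: 8·210 + 7·6 = 1722 px ≤ 1814.
9 columns: 1938 px > 1814. So 8.

8 columns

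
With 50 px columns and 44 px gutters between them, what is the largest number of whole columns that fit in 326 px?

k columns need k·50 + (k−1)·44 = k·94 − 44.
k·94 − 44 ≤ 326 → k ≤ 370 / 94 ≈ 3.94, so k = 3.

3 columns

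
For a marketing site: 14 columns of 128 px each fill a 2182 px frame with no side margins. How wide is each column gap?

14·128 + 13g = 2182 → 13g = 390 → g = 30 px.

30 px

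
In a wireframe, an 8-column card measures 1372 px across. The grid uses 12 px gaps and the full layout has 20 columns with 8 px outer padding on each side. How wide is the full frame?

3464 px

Subtracting 7 gaps of 12 leaves 1288 for 8 columns, so c = 161 px.
Frame = 2·8 + 20·161 + 19·12 = 16 + 3220 + 228 = 3464 px.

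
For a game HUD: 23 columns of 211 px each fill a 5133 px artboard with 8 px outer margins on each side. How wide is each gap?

12 px

Content width = 5133 − 2·8 = 5117 px.
Columns use 4853 px, leaving 264 px across 22 gaps = 12 px each.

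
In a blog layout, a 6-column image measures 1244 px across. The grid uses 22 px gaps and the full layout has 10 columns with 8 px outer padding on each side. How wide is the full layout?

2104 px

1244 − 5·22 = 1134; ÷6 gives c = 189 px.
Total width: 2·8 + 10·189 + 9·22 = 2104 px.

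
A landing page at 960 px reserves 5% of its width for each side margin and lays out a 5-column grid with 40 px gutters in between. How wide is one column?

140.8 px

960 × (1 − 2·5%) = 960 × 90% = 864 px for the columns.
864 − 4·40 = 704; ÷5 gives c = 140.8 px.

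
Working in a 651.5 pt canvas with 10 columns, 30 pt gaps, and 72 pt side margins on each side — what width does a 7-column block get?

346.25 pt

Content width = 651.5 − 2·72 = 507.5 pt.
Subtracting 9 gaps of 30 leaves 237.5 for 10 columns, so c = 23.75 pt.
7-column span = 7·23.75 + 6·30 = 346.25 pt.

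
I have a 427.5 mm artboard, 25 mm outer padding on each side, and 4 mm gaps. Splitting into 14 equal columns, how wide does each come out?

23.25 mm

Content width = 427.5 − 2·25 = 377.5 mm.
14c + 13·4 = 377.5 → 14c = 325.5 → c = 23.25 mm.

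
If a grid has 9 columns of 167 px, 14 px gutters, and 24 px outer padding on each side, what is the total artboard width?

Artboard = 2·24 + 9·167 + 8·14 = 48 + 1503 + 112 = 1663 px.

1663 px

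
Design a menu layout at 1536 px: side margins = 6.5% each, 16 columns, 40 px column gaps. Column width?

46.02 px

Margins: 6.5% × 1536 = 99.84 px each, so content = 1536 − 199.68 = 1336.32 px.
16c + 15·40 = 1336.32 → 16c = 736.32 → c = 46.02 px.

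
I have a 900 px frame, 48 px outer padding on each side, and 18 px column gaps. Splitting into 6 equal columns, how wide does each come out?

119 px

Subtract both margins: 900 − 2·48 = 804 px.
6c + 5·18 = 804 → 6c = 714 → c = 119 px.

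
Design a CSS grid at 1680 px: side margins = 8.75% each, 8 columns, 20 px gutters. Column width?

Each margin = 8.75% of 1680 = 147 px; content = 1680 − 2·147 = 1386 px.
8c + 7·20 = 1386 → 8c = 1246 → c = 155.75 px.

155.75 px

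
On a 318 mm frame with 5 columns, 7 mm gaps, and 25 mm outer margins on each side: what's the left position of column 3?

Subtract both margins: 318 − 2·25 = 268 mm.
Subtracting 4 gaps of 7 leaves 240 for 5 columns, so c = 48 mm.
Before column 3: the margin + 2 columns + 2 gaps.
Offset = 25 + 2·(48 + 7) = 25 + 110 = 135 mm.

135 mm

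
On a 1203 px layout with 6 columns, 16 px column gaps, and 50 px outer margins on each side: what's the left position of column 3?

Content = 1203 − 2·50 = 1103 px.
6 columns + 5 column gaps: 6c + 5·16 = 1103.
6c = 1103 − 80 = 1023, so c = 170.5 px.
Before column 3: the margin + 2 columns + 2 column gaps.
Offset = 50 + 2·(170.5 + 16) = 50 + 373 = 423 px.

423 px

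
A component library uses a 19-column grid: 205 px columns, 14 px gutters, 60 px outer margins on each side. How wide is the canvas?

4267 px

Canvas = 2·60 + 19·205 + 18·14 = 120 + 3895 + 252 = 4267 px.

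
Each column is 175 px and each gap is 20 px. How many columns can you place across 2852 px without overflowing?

14 columns

14 columns: 14·175 + 13·20 = 2710 px ≤ 2852.
15 columns: 2905 px > 2852. So 14.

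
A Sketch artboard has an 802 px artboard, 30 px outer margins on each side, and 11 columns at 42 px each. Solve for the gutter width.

Subtract both margins: 802 − 2·30 = 742 px.
Columns use 462 px, leaving 280 px across 10 gutters = 28 px each.

28 px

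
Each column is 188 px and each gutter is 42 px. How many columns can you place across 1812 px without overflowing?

k columns need k·188 + (k−1)·42 = k·230 − 42.
k·230 − 42 ≤ 1812 → k ≤ 1854 / 230 ≈ 8.06, so k = 8.

8 columns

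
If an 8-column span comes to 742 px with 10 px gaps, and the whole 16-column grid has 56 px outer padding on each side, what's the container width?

1606 px

742 − 7·10 = 672; ÷8 gives c = 84 px.
Total width: 2·56 + 16·84 + 15·10 = 1606 px.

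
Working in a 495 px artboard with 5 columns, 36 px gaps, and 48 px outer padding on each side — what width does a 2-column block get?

Subtract both margins: 495 − 2·48 = 399 px.
5c + 4·36 = 399 → 5c = 255 → c = 51 px.
2-column span = 2·51 + 1·36 = 138 px.

138 px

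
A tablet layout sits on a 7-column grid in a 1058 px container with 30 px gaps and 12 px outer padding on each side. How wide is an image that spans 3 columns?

Subtract both margins: 1058 − 2·12 = 1034 px.
7c + 6·30 = 1034 → 7c = 854 → c = 122 px.
3 columns plus 2 gaps: 366 + 60 = 426 px.

426 px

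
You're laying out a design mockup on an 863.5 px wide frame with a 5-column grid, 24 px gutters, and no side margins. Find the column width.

153.5 px

863.5 − 4·24 = 767.5; ÷5 gives c = 153.5 px.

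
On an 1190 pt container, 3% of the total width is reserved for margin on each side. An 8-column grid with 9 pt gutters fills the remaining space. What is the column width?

131.95 pt

Each margin = 3% of 1190 = 35.7 pt; content = 1190 − 2·35.7 = 1118.6 pt.
8c + 7·9 = 1118.6 → 8c = 1055.6 → c = 131.95 pt.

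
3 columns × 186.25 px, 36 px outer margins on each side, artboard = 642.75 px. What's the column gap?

Take off 72 px of margins, leaving 570.75 px.
Columns use 558.75 px, leaving 12 px across 2 column gaps = 6 px each.

6 px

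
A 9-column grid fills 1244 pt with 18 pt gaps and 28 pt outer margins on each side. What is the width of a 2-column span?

Content width = 1244 − 2·28 = 1188 pt.
9c + 8·18 = 1188 → 9c = 1044 → c = 116 pt.
Span of 2: 2·116 + 1·18 = 232 + 18 = 250 pt.

250 pt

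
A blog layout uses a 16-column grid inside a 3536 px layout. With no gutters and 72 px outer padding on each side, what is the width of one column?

Inside the margins: 3536 − 144 = 3392 px.
3392 / 16 = 212 px per column.

212 px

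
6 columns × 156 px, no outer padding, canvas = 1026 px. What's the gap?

6·156 + 5g = 1026 → 5g = 90 → g = 18 px.

18 px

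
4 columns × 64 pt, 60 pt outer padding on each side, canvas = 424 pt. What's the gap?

Take off 120 pt of margins, leaving 304 pt.
4 columns take 4·64 = 256 pt; remaining 48 splits into 3 gaps.
g = 48 / 3 = 16 pt.

16 pt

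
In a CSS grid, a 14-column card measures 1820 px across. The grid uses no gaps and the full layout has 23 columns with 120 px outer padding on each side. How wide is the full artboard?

3230 px

1820 / 14 = 130 px per column.
Total width: 2·120 + 23·130 = 3230 px.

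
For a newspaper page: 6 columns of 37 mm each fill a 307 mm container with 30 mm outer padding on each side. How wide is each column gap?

5 mm

Subtract both margins: 307 − 2·30 = 247 mm.
6·37 + 5g = 247 → 5g = 25 → g = 5 mm.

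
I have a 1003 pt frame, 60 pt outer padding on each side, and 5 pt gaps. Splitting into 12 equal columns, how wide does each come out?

69 pt

Content width = 1003 − 2·60 = 883 pt.
12c + 11·5 = 883 → 12c = 828 → c = 69 pt.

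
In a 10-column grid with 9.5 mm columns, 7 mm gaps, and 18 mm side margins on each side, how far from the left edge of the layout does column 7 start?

117 mm

Column 7 starts at margin + 6·(column + gutter) = 18 + 6·16.5 = 117 mm.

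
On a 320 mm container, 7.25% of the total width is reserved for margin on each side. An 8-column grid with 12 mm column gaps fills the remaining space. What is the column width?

Margins: 7.25% × 320 = 23.2 mm each, so content = 320 − 46.4 = 273.6 mm.
273.6 − 7·12 = 189.6; ÷8 gives c = 23.7 mm.

23.7 mm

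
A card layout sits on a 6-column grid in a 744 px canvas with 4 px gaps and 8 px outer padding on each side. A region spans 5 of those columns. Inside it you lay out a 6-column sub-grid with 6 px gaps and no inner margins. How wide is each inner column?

Subtract both margins: 744 − 2·8 = 728 px.
728 − 5·4 = 708; ÷6 gives c = 118 px.
Span of 5: 5·118 + 4·4 = 590 + 16 = 606 px.
606 − 5·6 = 576; ÷6 gives d = 96 px.

96 px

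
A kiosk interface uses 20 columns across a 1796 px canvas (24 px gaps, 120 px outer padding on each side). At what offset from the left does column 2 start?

Inside the margins: 1796 − 240 = 1556 px.
20 columns + 19 gaps: 20c + 19·24 = 1556.
20c = 1556 − 456 = 1100, so c = 55 px.
Each column+gutter stride is 79 px; 1 of them past the 120 px margin is 120 + 79 = 199 px.

199 px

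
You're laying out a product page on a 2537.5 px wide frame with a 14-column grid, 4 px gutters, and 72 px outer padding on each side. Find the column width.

Content width = 2537.5 − 2·72 = 2393.5 px.
Subtracting 13 gutters of 4 leaves 2341.5 for 14 columns, so c = 167.25 px.

167.25 px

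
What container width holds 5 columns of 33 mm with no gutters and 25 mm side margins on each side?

215 mm

Summing: 50 + 165 = 215 mm.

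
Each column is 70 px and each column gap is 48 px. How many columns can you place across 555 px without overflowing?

5 columns

k columns need k·70 + (k−1)·48 = k·118 − 48.
k·118 − 48 ≤ 555 → k ≤ 603 / 118 ≈ 5.11, so k = 5.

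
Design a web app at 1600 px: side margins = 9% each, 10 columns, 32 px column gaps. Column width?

102.4 px

Each margin = 9% of 1600 = 144 px; content = 1600 − 2·144 = 1312 px.
1312 − 9·32 = 1024; ÷10 gives c = 102.4 px.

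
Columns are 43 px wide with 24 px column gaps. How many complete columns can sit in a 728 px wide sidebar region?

11 columns: 11·43 + 10·24 = 713 px ≤ 728.
12 columns: 780 px > 728. So 11.

11 columns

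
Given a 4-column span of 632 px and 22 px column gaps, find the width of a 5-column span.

4c + 3·22 = 632 → 4c = 566 → c = 141.5 px.
5 columns plus 4 column gaps: 707.5 + 88 = 795.5 px.

795.5 px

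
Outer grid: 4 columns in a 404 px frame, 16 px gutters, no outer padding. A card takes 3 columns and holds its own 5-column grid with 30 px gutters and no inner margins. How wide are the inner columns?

35.8 px

4 columns + 3 gutters: 4c + 3·16 = 404.
4c = 404 − 48 = 356, so c = 89 px.
3-column span = 3·89 + 2·16 = 299 px.
Subtracting 4 gutters of 30 leaves 179 for 5 columns, so d = 35.8 px.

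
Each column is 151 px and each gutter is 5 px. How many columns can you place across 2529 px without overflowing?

16 columns

Each extra column adds 151 + 5 = 156 px.
(2529 + 5) / 156 = 16.24, so 16 columns fit.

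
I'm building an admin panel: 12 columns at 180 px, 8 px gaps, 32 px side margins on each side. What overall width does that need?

Total width: 2·32 + 12·180 + 11·8 = 2312 px.

2312 px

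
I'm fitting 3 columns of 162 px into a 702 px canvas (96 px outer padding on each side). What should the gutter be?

12 px

Inside the margins: 702 − 192 = 510 px.
3·162 + 2g = 510 → 2g = 24 → g = 12 px.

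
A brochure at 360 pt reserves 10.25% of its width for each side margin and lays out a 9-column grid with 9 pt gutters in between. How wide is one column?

Margins: 10.25% × 360 = 36.9 pt each, so content = 360 − 73.8 = 286.2 pt.
9c + 8·9 = 286.2 → 9c = 214.2 → c = 23.8 pt.

23.8 pt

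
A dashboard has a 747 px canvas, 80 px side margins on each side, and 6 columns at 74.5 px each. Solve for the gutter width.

28 px

Inside the margins: 747 − 160 = 587 px.
6 columns take 6·74.5 = 447 px; remaining 140 splits into 5 gutters.
g = 140 / 5 = 28 px.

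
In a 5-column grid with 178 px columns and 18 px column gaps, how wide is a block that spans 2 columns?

2-column span = 2·178 + 1·18 = 374 px.

374 px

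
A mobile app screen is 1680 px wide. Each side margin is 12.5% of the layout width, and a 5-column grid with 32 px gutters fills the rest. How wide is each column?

Each margin = 12.5% of 1680 = 210 px; content = 1680 − 2·210 = 1260 px.
5 columns + 4 gutters: 5c + 4·32 = 1260.
5c = 1260 − 128 = 1132, so c = 226.4 px.

226.4 px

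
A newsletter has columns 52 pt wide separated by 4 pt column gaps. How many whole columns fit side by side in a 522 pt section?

k columns need k·52 + (k−1)·4 = k·56 − 4.
k·56 − 4 ≤ 522 → k ≤ 526 / 56 ≈ 9.39, so k = 9.

9 columns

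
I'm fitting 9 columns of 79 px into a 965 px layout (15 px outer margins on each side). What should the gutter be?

28 px

Take off 30 px of margins, leaving 935 px.
9·79 + 8g = 935 → 8g = 224 → g = 28 px.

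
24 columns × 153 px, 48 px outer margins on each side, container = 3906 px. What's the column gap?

6 px

Inside the margins: 3906 − 96 = 3810 px.
24·153 + 23g = 3810 → 23g = 138 → g = 6 px.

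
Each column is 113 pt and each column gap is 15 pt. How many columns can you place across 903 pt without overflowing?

7 columns: 7·113 + 6·15 = 881 pt ≤ 903.
8 columns: 1009 pt > 903. So 7.

7 columns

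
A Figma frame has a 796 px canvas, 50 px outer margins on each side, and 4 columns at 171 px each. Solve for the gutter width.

4 px

Subtract both margins: 796 − 2·50 = 696 px.
4 columns take 4·171 = 684 px; remaining 12 splits into 3 gutters.
g = 12 / 3 = 4 px.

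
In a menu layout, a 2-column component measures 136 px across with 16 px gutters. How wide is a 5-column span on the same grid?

136 − 1·16 = 120; ÷2 gives c = 60 px.
5-column span = 5·60 + 4·16 = 364 px.

364 px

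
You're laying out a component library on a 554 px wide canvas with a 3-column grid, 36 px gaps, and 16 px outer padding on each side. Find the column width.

Take off 32 px of margins, leaving 522 px.
3 columns + 2 gaps: 3c + 2·36 = 522.
3c = 522 − 72 = 450, so c = 150 px.

150 px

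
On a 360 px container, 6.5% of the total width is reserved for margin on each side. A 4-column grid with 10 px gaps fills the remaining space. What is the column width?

Margins: 6.5% × 360 = 23.4 px each, so content = 360 − 46.8 = 313.2 px.
4c + 3·10 = 313.2 → 4c = 283.2 → c = 70.8 px.

70.8 px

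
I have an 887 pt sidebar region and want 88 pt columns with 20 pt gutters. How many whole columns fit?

8 columns

Each extra column adds 88 + 20 = 108 pt.
(887 + 20) / 108 = 8.40, so 8 columns fit.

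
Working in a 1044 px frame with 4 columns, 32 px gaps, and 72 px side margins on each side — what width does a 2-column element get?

434 px

Content width = 1044 − 2·72 = 900 px.
4c + 3·32 = 900 → 4c = 804 → c = 201 px.
2 columns plus 1 gap: 402 + 32 = 434 px.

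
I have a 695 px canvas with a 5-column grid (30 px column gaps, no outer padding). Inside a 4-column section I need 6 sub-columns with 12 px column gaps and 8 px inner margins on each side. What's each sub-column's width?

79 px

5 columns + 4 column gaps: 5c + 4·30 = 695.
5c = 695 − 120 = 575, so c = 115 px.
Span of 4: 4·115 + 3·30 = 460 + 90 = 550 px.
Inner content = 550 − 2·8 = 534 px.
6 columns + 5 column gaps: 6d + 5·12 = 534.
6d = 534 − 60 = 474, so d = 79 px.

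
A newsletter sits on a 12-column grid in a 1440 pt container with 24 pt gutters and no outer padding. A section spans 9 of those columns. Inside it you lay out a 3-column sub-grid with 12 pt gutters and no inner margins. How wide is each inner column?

Subtracting 11 gutters of 24 leaves 1176 for 12 columns, so c = 98 pt.
9 columns plus 8 gutters: 882 + 192 = 1074 pt.
1074 − 2·12 = 1050; ÷3 gives d = 350 pt.

350 pt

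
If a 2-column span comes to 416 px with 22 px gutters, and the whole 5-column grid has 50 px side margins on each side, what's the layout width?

1173 px

2c + 1·22 = 416 → 2c = 394 → c = 197 px.
Layout = 2·50 + 5·197 + 4·22 = 100 + 985 + 88 = 1173 px.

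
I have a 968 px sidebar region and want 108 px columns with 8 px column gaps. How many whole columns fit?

k columns need k·108 + (k−1)·8 = k·116 − 8.
k·116 − 8 ≤ 968 → k ≤ 976 / 116 ≈ 8.41, so k = 8.

8 columns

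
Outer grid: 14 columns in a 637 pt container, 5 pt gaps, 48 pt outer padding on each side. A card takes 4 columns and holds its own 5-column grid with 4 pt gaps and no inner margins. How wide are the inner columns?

27 pt

Outer content = 637 − 2·48 = 541 pt.
541 − 13·5 = 476; ÷14 gives c = 34 pt.
4-column span = 4·34 + 3·5 = 151 pt.
151 − 4·4 = 135; ÷5 gives d = 27 pt.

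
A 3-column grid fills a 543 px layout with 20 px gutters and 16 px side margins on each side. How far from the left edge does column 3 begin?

Subtract both margins: 543 − 2·16 = 511 px.
3 columns + 2 gutters: 3c + 2·20 = 511.
3c = 511 − 40 = 471, so c = 157 px.
Each column+gutter stride is 177 px; 2 of them past the 16 px margin is 16 + 354 = 370 px.

370 px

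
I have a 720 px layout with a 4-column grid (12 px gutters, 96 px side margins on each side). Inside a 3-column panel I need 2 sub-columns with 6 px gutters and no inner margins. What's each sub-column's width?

Subtract both margins: 720 − 2·96 = 528 px.
Subtracting 3 gutters of 12 leaves 492 for 4 columns, so c = 123 px.
Span of 3: 3·123 + 2·12 = 369 + 24 = 393 px.
393 − 1·6 = 387; ÷2 gives d = 193.5 px.

193.5 px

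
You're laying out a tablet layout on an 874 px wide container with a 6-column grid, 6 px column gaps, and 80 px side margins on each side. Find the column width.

114 px

Subtract both margins: 874 − 2·80 = 714 px.
6c + 5·6 = 714 → 6c = 684 → c = 114 px.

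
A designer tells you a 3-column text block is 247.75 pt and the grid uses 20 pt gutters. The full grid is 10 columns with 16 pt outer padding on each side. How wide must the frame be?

904.5 pt

3 columns + 2 gutters: 3c + 2·20 = 247.75.
3c = 247.75 − 40 = 207.75, so c = 69.25 pt.
Total width: 2·16 + 10·69.25 + 9·20 = 904.5 pt.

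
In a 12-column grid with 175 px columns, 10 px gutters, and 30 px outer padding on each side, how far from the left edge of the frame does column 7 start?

Each column+gutter stride is 185 px; 6 of them past the 30 px margin is 30 + 1110 = 1140 px.

1140 px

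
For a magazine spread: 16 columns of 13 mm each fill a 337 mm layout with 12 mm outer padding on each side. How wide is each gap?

Content width = 337 − 2·12 = 313 mm.
Columns use 208 mm, leaving 105 mm across 15 gaps = 7 mm each.

7 mm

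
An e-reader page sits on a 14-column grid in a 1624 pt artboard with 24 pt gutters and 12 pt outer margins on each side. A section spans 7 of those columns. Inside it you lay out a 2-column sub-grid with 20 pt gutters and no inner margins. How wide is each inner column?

Inside the margins: 1624 − 24 = 1600 pt.
14c + 13·24 = 1600 → 14c = 1288 → c = 92 pt.
7 columns plus 6 gutters: 644 + 144 = 788 pt.
788 − 1·20 = 768; ÷2 gives d = 384 pt.

384 pt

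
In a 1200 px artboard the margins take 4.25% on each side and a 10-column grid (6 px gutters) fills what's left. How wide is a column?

Margins: 4.25% × 1200 = 51 px each, so content = 1200 − 102 = 1098 px.
10c + 9·6 = 1098 → 10c = 1044 → c = 104.4 px.

104.4 px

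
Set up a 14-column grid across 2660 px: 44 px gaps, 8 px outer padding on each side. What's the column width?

148 px

Take off 16 px of margins, leaving 2644 px.
14c + 13·44 = 2644 → 14c = 2072 → c = 148 px.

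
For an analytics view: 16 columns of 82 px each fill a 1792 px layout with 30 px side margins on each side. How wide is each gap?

28 px

Content width = 1792 − 2·30 = 1732 px.
16 columns take 16·82 = 1312 px; remaining 420 splits into 15 gaps.
g = 420 / 15 = 28 px.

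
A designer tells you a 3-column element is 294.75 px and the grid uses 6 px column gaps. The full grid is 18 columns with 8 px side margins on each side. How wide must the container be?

3c + 2·6 = 294.75 → 3c = 282.75 → c = 94.25 px.
Adding margins, columns and gutters: 16 + 1696.5 + 102 = 1814.5 px.

1814.5 px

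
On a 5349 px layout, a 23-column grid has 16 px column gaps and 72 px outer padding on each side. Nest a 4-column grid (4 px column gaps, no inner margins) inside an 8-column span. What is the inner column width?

Subtract both margins: 5349 − 2·72 = 5205 px.
Subtracting 22 column gaps of 16 leaves 4853 for 23 columns, so c = 211 px.
8 columns plus 7 column gaps: 1688 + 112 = 1800 px.
Subtracting 3 column gaps of 4 leaves 1788 for 4 columns, so d = 447 px.

447 px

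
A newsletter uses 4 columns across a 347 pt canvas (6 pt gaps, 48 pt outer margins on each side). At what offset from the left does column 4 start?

240.75 pt

Subtract both margins: 347 − 2·48 = 251 pt.
251 − 3·6 = 233; ÷4 gives c = 58.25 pt.
Before column 4: the margin + 3 columns + 3 gaps.
Offset = 48 + 3·(58.25 + 6) = 48 + 192.75 = 240.75 pt.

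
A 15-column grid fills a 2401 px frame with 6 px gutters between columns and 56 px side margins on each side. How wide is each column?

147 px

Inside the margins: 2401 − 112 = 2289 px.
2289 − 14·6 = 2205; ÷15 gives c = 147 px.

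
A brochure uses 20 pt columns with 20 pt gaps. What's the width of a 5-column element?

Span of 5: 5·20 + 4·20 = 100 + 80 = 180 pt.

180 pt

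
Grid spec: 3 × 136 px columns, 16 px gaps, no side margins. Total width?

440 px

Summing: 408 + 32 = 440 px.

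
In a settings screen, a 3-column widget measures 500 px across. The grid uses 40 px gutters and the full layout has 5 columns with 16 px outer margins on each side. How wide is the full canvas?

892 px

500 − 2·40 = 420; ÷3 gives c = 140 px.
Canvas = 2·16 + 5·140 + 4·40 = 32 + 700 + 160 = 892 px.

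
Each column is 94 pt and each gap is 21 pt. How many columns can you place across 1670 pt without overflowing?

14 columns

k columns need k·94 + (k−1)·21 = k·115 − 21.
k·115 − 21 ≤ 1670 → k ≤ 1691 / 115 ≈ 14.70, so k = 14.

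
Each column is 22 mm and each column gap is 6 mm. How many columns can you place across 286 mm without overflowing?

Each extra column adds 22 + 6 = 28 mm.
(286 + 6) / 28 = 10.43, so 10 columns fit.

10 columns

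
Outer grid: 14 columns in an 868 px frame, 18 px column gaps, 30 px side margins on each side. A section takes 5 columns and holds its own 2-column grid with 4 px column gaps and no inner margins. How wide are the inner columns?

136.5 px

Outer content = 868 − 2·30 = 808 px.
808 − 13·18 = 574; ÷14 gives c = 41 px.
Span of 5: 5·41 + 4·18 = 205 + 72 = 277 px.
2d + 1·4 = 277 → 2d = 273 → d = 136.5 px.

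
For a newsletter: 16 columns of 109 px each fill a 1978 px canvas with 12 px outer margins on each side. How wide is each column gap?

14 px

Subtract both margins: 1978 − 2·12 = 1954 px.
16·109 + 15g = 1954 → 15g = 210 → g = 14 px.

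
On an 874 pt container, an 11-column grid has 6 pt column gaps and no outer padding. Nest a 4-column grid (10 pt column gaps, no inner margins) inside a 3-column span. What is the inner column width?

51 pt

11 columns + 10 column gaps: 11c + 10·6 = 874.
11c = 874 − 60 = 814, so c = 74 pt.
Span of 3: 3·74 + 2·6 = 222 + 12 = 234 pt.
4d + 3·10 = 234 → 4d = 204 → d = 51 pt.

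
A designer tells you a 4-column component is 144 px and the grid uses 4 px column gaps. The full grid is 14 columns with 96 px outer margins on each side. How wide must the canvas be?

706 px

4 columns + 3 column gaps: 4c + 3·4 = 144.
4c = 144 − 12 = 132, so c = 33 px.
Canvas = 2·96 + 14·33 + 13·4 = 192 + 462 + 52 = 706 px.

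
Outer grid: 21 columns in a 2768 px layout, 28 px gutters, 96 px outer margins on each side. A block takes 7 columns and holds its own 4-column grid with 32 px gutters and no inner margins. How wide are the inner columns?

Inside the margins: 2768 − 192 = 2576 px.
21c + 20·28 = 2576 → 21c = 2016 → c = 96 px.
Span of 7: 7·96 + 6·28 = 672 + 168 = 840 px.
840 − 3·32 = 744; ÷4 gives d = 186 px.

186 px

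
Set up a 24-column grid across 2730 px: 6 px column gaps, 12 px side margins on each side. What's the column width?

107 px

Content width = 2730 − 2·12 = 2706 px.
24 columns + 23 column gaps: 24c + 23·6 = 2706.
24c = 2706 − 138 = 2568, so c = 107 px.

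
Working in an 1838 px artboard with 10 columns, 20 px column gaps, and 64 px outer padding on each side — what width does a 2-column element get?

Content width = 1838 − 2·64 = 1710 px.
1710 − 9·20 = 1530; ÷10 gives c = 153 px.
Span of 2: 2·153 + 1·20 = 306 + 20 = 326 px.

326 px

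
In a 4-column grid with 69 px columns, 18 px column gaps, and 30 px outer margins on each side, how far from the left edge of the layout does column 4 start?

Before column 4: the margin + 3 columns + 3 column gaps.
Offset = 30 + 3·(69 + 18) = 30 + 261 = 291 px.

291 px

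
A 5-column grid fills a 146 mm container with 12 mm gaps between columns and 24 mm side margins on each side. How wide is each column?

Inside the margins: 146 − 48 = 98 mm.
98 − 4·12 = 50; ÷5 gives c = 10 mm.

10 mm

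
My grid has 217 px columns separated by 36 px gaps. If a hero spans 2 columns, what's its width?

Span of 2: 2·217 + 1·36 = 434 + 36 = 470 px.

470 px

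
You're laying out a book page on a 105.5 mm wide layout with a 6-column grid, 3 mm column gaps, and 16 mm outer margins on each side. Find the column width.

Subtract both margins: 105.5 − 2·16 = 73.5 mm.
6c + 5·3 = 73.5 → 6c = 58.5 → c = 9.75 mm.

9.75 mm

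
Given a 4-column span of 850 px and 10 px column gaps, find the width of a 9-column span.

1925 px

Subtracting 3 column gaps of 10 leaves 820 for 4 columns, so c = 205 px.
9-column span = 9·205 + 8·10 = 1925 px.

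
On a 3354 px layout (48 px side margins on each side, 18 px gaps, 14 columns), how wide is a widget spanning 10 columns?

2322 px

Content width = 3354 − 2·48 = 3258 px.
Subtracting 13 gaps of 18 leaves 3024 for 14 columns, so c = 216 px.
10 columns plus 9 gaps: 2160 + 162 = 2322 px.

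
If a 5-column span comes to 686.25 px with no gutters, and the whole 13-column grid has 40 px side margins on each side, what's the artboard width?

1864.25 px

With no gutters, each column is 686.25/5 = 137.25 px.
Artboard = 2·40 + 13·137.25 = 80 + 1784.25 = 1864.25 px.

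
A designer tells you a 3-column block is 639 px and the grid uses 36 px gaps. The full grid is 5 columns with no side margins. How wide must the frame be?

1089 px

3 columns + 2 gaps: 3c + 2·36 = 639.
3c = 639 − 72 = 567, so c = 189 px.
Summing: 945 + 144 = 1089 px.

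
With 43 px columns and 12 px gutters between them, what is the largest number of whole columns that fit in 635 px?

11 columns: 11·43 + 10·12 = 593 px ≤ 635.
12 columns: 648 px > 635. So 11.

11 columns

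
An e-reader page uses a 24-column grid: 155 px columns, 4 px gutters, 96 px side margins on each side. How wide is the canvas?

Adding margins, columns and gutters: 192 + 3720 + 92 = 4004 px.

4004 px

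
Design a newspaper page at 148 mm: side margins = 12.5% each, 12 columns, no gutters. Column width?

148 × (1 − 2·12.5%) = 148 × 75% = 111 mm for the columns.
With no gutters, each column is 111/12 = 9.25 mm.

9.25 mm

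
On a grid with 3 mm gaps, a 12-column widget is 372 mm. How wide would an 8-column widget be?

372 − 11·3 = 339; ÷12 gives c = 28.25 mm.
8 columns plus 7 gaps: 226 + 21 = 247 mm.

247 mm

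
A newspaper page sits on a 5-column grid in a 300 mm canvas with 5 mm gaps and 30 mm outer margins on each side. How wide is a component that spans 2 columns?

Subtract both margins: 300 − 2·30 = 240 mm.
Subtracting 4 gaps of 5 leaves 220 for 5 columns, so c = 44 mm.
2 columns plus 1 gap: 88 + 5 = 93 mm.

93 mm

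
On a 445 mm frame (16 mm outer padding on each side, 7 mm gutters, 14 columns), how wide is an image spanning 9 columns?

263 mm

Take off 32 mm of margins, leaving 413 mm.
14 columns + 13 gutters: 14c + 13·7 = 413.
14c = 413 − 91 = 322, so c = 23 mm.
9 columns plus 8 gutters: 207 + 56 = 263 mm.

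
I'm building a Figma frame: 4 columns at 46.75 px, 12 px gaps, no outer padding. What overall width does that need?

223 px

Summing: 187 + 36 = 223 px.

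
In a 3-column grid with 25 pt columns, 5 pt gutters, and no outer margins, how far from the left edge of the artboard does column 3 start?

60 pt

Before column 3: 2 columns + 2 gutters.
Offset = 2·(25 + 5) = 2·30 = 60 pt.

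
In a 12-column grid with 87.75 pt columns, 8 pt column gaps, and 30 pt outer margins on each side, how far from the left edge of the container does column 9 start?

Each column+gutter stride is 95.75 pt; 8 of them past the 30 pt margin is 30 + 766 = 796 pt.

796 pt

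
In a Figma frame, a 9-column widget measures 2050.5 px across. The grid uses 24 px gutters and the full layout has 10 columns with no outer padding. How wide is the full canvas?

2281 px

9 columns + 8 gutters: 9c + 8·24 = 2050.5.
9c = 2050.5 − 192 = 1858.5, so c = 206.5 px.
Summing: 2065 + 216 = 2281 px.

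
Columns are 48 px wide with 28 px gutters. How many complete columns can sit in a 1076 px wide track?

14 columns

14 columns: 14·48 + 13·28 = 1036 px ≤ 1076.
15 columns: 1112 px > 1076. So 14.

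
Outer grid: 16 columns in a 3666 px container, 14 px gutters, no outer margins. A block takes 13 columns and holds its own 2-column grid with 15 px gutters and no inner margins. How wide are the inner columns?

Subtracting 15 gutters of 14 leaves 3456 for 16 columns, so c = 216 px.
Span of 13: 13·216 + 12·14 = 2808 + 168 = 2976 px.
2 columns + 1 gutter: 2d + 1·15 = 2976.
2d = 2976 − 15 = 2961, so d = 1480.5 px.

1480.5 px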